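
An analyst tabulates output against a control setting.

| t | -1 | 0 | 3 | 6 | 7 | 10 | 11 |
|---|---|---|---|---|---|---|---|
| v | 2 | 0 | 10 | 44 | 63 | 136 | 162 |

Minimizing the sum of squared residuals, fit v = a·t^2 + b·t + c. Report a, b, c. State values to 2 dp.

a = 1.46, b = -1.15, c = -0.29

Setting ∂/∂a … = 0 gives: 28420·a + 2916·b + 316·c = 37965;  2916·a + 316·b + 36·c = 3875;  316·a + 36·b + 7·c = 417.
(Σt^2·t^2 = 28420, Σt^2·t = 2916, Σt^2 = 316, Σt·t = 316, Σt = 36, Σ1 = 7, Σt^2·v = 37965, Σt·v = 3875, Σv = 417.)
Inverting the 3×3 Gram matrix, [a, b, c]ᵀ = [19755/13559, -62297/54236, -3972/13559]ᵀ.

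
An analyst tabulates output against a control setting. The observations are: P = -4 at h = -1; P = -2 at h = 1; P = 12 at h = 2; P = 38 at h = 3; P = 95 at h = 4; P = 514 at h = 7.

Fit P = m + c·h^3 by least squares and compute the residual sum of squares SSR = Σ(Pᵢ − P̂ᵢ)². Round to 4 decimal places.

Compute the Gram sums: Σ1 = 6, Σh^3 = 442, Σh^3·h^3 = 122540.
For MᵀP: ΣP = 653, Σh^3·P = 183506.
So MᵀM·[m, c]ᵀ = MᵀP: [[6, 442]; [442, 122540]]·[m, c]ᵀ = [653, 183506]ᵀ.
Eliminating c: 122540·(row 1) − 442·(row 2) gives 539876·m = 122540·653 − 442·183506 = -1091032, so m = -272758/134969.
Then c = (183506 − 442·(-272758/134969))/122540 = 406205/269938.
Residuals: -128031/269938, -400565/269938, 267566/134969, -164375/269938, 96253/134969, -34667/269938; SSR = 978910/134969.

SSR = 7.2529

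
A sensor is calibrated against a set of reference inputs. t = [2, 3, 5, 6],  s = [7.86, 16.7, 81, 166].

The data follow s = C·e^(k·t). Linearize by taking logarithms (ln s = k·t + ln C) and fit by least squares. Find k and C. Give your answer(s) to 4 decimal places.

Let Y = ln s. Fitting Y = k·t + ln C by least squares:
AᵀA = [[74.0000, 16.0000]; [16.0000, 4]], rhs = [65.2140, 14.3836]ᵀ  (here Σt = 16.0000, Σ(t)² = 74.0000, Σln s = 14.3836, Σt·ln s = 65.2140).
Slope k = (n·Σt·ln s − Σt·Σln s)/(n·Σ(t)² − (Σt)²) = (4·65.2140 − 16.0000·14.3836)/40.0000 = 0.76794; ln C = (Σln s − k·Σt)/n = 0.52413, so C = exp(0.52413) = 1.68899.

k = 0.7679, C = 1.6890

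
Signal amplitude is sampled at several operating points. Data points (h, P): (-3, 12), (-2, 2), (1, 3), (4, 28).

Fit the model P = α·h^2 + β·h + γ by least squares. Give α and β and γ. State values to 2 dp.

Entries of MᵀM: Σh^2·h^2 = 354, Σh^2·h = 30, Σh^2 = 30, Σh·h = 30, Σh = 0, Σ1 = 4.
Right-hand side: Σh^2·P = 567, Σh·P = 75, ΣP = 45.
So MᵀM·[α, β, γ]ᵀ = MᵀP: [[354, 30, 30]; [30, 30, 0]; [30, 0, 4]]·[α, β, γ]ᵀ = [567, 75, 45]ᵀ.
Row-reducing yields α = 103/66, β = 31/33, γ = -5/11.

α = 1.56, β = 0.94, γ = -0.45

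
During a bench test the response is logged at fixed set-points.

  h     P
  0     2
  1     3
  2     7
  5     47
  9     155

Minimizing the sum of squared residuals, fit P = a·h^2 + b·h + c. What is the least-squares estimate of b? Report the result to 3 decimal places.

With design matrix A, AᵀA = [[7203, 863, 111]; [863, 111, 17]; [111, 17, 5]] and AᵀP = [13761, 1647, 214]ᵀ.
Row-reducing yields a = 82205/40742, b = -46251/40742, c = 38030/20371.

b = -1.135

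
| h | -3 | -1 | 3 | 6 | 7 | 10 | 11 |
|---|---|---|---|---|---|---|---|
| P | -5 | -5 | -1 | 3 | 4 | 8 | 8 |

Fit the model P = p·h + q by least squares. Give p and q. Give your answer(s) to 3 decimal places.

Entries of XᵀX: Σh·h = 325, Σh = 33, Σ1 = 7.
Right-hand side: Σh·P = 231, ΣP = 12.
Δ = 325·7 − 33² = 1186.
p = (231·7 − 33·12)/1186 = 1221/1186; q = (325·12 − 33·231)/1186 = -3723/1186.

p = 1.030, q = -3.139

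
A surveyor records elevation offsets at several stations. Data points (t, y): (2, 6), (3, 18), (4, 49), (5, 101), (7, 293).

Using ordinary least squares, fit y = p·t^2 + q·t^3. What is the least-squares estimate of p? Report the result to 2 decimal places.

p = -0.82

With design matrix M, MᵀM = [[3379, 21231]; [21231, 138163]] and Mᵀy = [17852, 116794]ᵀ.
Eliminating q: 138163·(row 1) − 21231·(row 2) gives 16097416·p = 138163·17852 − 21231·116794 = -13167538, so p = -6583769/8048708.
Then q = (116794 − 21231·(-6583769/8048708))/138163 = 7815557/8048708.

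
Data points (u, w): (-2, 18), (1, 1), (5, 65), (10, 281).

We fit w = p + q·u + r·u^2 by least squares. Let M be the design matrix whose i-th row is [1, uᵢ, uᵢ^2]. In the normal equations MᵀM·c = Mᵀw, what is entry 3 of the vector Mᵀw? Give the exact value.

29798

Entry 3 ↔ basis u^2, so (Mᵀw)_{3} = Σᵢ (u^2)·wᵢ = (4)·(18) + (1)·(1) + (25)·(65) + (100)·(281) = 29798.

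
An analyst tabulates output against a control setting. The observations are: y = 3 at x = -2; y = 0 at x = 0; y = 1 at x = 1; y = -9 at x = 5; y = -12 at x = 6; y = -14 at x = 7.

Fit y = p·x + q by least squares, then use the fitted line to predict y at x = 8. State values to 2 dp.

ŷ = -15.38

AᵀA·[p, q]ᵀ = Aᵀy reads: 115·p + 17·q = -220;  17·p + 6·q = -31.
det = 115·6 − 17² = 401.
p = ((-220)·6 − 17·(-31))/401 = -793/401; q = (115·(-31) − 17·(-220))/401 = 175/401.
At x = 8: ŷ = (-793/401)·(8) + (175/401)·(1) = -6169/401.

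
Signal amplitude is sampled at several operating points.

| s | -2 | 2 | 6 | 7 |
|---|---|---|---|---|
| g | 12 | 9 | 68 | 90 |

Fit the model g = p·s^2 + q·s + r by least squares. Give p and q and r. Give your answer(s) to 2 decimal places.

p = 1.88, q = -0.62, r = 3.15

Forming AᵀA = [[3729, 559, 93]; [559, 93, 13]; [93, 13, 4]] and Aᵀg = [6942, 1032, 179]ᵀ gives AᵀA·[p, q, r]ᵀ = Aᵀg.
Row-reducing yields p = 3187/1699, q = -1050/1699, r = 5345/1699.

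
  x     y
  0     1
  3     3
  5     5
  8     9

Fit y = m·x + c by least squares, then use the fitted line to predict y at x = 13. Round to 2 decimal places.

ŷ = 13.50

Normal-equation sums: Σx·x = 98, Σx = 16, Σ1 = 4.
And Σx·y = 106, Σy = 18.
MᵀM·[m, c]ᵀ = Mᵀy becomes [[98, 16]; [16, 4]]·[m, c]ᵀ = [106, 18]ᵀ.
Determinant 98·4 − 16² = 136.
m = (106·4 − 16·18)/136 = 1; c = (98·18 − 16·106)/136 = 1/2.
At x = 13: ŷ = (1)·(13) + (1/2)·(1) = 27/2.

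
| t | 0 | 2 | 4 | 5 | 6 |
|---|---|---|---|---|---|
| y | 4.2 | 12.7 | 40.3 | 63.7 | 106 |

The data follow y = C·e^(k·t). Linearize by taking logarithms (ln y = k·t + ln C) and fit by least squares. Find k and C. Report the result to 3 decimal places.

Taking logs, ln y = k·t + ln C, so regress ln y on t.
AᵀA = [[81.0000, 17.0000]; [17.0000, 5]], rhs = [68.6202, 16.4907]ᵀ  (here Σt = 17.0000, Σ(t)² = 81.0000, Σln y = 16.4907, Σt·ln y = 68.6202).
Solving (det = 116.0000): k = 0.54103, ln C = 1.45863, so C = exp(1.45863) = 4.30005.

k = 0.541, C = 4.300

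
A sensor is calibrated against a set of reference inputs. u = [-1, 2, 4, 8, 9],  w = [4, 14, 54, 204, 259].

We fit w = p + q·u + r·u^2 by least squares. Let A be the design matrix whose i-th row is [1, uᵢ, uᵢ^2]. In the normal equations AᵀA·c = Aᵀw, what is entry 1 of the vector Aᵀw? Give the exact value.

Entry 1 ↔ basis 1, so (Aᵀw)_{1} = Σᵢ wᵢ = (1)·(4) + (1)·(14) + (1)·(54) + (1)·(204) + (1)·(259) = 535.

535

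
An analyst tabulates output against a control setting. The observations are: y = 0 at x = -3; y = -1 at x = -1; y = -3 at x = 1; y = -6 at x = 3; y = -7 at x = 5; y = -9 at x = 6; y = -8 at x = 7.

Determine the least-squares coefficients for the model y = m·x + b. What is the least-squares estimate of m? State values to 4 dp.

Normal-equation sums: Σx·x = 130, Σx = 18, Σ1 = 7.
Right-hand side: Σx·y = -165, Σy = -34.
Determinant 130·7 − 18² = 586.
m = ((-165)·7 − 18·(-34))/586 = -543/586; b = (130·(-34) − 18·(-165))/586 = -725/293.

m = -0.9266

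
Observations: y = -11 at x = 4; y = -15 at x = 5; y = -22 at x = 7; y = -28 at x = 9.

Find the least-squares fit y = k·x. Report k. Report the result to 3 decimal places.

From the data, Σx·x = 171.
And Σx·y = -525.
Hence k = -525 / 171 ≈ -3.07018.

k = -3.070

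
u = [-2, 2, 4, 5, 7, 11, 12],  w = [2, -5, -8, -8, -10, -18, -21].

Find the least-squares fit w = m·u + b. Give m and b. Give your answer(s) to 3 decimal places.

Normal-equation sums: Σu·u = 363, Σu = 39, Σ1 = 7.
For Aᵀw: Σu·w = -606, Σw = -68.
AᵀA·[m, b]ᵀ = Aᵀw becomes [[363, 39]; [39, 7]]·[m, b]ᵀ = [-606, -68]ᵀ.
Eliminating b: 7·(row 1) − 39·(row 2) gives 1020·m = 7·(-606) − 39·(-68) = -1590, so m = -53/34.
Then b = ((-68) − 39·(-53/34))/7 = -35/34.

m = -1.559, b = -1.029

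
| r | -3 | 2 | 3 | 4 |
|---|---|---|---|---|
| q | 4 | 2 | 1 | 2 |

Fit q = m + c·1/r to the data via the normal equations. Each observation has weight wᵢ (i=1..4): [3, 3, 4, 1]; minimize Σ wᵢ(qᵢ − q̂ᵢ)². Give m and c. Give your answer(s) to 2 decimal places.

Forming XᵀWX = [[11, 25/12]; [25/12, 229/144]] and XᵀWq = [24, 5/6]ᵀ gives XᵀWX·[m, c]ᵀ = XᵀWq.
det = 11·(229/144) − (25/12)² = 947/72.
m = (24·(229/144) − (25/12)·(5/6))/(947/72) = 2623/947; c = (11·(5/6) − (25/12)·24)/(947/72) = -2940/947.

m = 2.77, c = -3.10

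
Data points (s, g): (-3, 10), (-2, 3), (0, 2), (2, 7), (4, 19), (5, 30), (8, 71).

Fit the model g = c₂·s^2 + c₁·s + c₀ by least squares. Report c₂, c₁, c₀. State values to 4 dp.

Sums needed: Σs^2·s^2 = 5090, Σs^2·s = 674, Σs^2 = 122, Σs·s = 122, Σs = 14, Σ1 = 7.
Moment sums: Σs^2·g = 5728, Σs·g = 772, Σg = 142.
Inverting the 3×3 Gram matrix, [c₂, c₁, c₀]ᵀ = [27987/27326, 13837/27326, 19440/13663]ᵀ.

c₂ = 1.0242, c₁ = 0.5064, c₀ = 1.4228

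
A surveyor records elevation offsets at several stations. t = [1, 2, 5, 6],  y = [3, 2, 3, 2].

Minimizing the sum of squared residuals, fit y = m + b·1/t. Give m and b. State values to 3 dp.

XᵀX·[m, b]ᵀ = Xᵀy reads: 4·m + (28/15)·b = 10;  (28/15)·m + (593/450)·b = 74/15.
Δ = 4·(593/450) − (28/15)² = 134/75.
m = (10·(593/450) − (28/15)·(74/15))/(134/75) = 893/402; b = (4·(74/15) − (28/15)·10)/(134/75) = 40/67.

m = 2.221, b = 0.597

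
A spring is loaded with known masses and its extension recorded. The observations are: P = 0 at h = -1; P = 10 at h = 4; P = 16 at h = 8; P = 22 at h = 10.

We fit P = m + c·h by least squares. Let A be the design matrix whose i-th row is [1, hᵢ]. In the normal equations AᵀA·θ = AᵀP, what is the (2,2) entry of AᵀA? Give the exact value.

Row 2 ↔ basis h, column 2 ↔ basis h, so (AᵀA)_{2,2} = Σᵢ (h)·(h) = (-1)·(-1) + (4)·(4) + (8)·(8) + (10)·(10) = 181.

181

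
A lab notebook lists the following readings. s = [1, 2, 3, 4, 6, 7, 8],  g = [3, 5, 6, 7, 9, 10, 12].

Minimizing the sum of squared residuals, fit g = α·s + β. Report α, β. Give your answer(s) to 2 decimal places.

Setting ∂/∂α … = 0 gives: 179·α + 31·β = 279;  31·α + 7·β = 52.
(Σs·s = 179, Σs = 31, Σ1 = 7, Σs·g = 279, Σg = 52.)
det = 179·7 − 31² = 292.
α = (279·7 − 31·52)/292 = 341/292; β = (179·52 − 31·279)/292 = 659/292.

α = 1.17, β = 2.26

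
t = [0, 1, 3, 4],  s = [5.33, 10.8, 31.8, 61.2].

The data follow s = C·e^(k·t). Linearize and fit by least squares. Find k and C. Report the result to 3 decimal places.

k = 0.596, C = 5.553

Let Y = ln s. Fitting Y = k·t + ln C by least squares:
XᵀX = [[26.0000, 8.0000]; [8.0000, 4]], rhs = [29.2145, 11.6265]ᵀ  (here Σt = 8.0000, Σ(t)² = 26.0000, Σln s = 11.6265, Σt·ln s = 29.2145).
Δ = 26.0000·4 − (8.0000)² = 40.0000; k = (29.2145·4 − 8.0000·11.6265)/40.0000 = 0.59615, ln C = (26.0000·11.6265 − 8.0000·29.2145)/40.0000 = 1.71433, so C = exp(1.71433) = 5.55293.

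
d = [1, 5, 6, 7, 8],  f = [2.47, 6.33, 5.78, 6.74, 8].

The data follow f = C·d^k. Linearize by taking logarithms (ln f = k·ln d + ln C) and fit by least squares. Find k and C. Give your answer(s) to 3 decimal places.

k = 0.534, C = 2.473

Let Y = ln f. Fitting Y = k·ln d + ln C by least squares:
Σln d = 7.4265, Σ(ln d)² = 13.9113, Σln f = 8.4914, Σln d·ln f = 14.1504.
Equations: 13.9113·k + 7.4265·ln C = 14.1504;  7.4265·k + 5·ln C = 8.4914.
Slope k = (n·Σln d·ln f − Σln d·Σln f)/(n·Σ(ln d)² − (Σln d)²) = (5·14.1504 − 7.4265·8.4914)/14.4030 = 0.53390; ln C = (Σln f − k·Σln d)/n = 0.90528, so C = exp(0.90528) = 2.47261.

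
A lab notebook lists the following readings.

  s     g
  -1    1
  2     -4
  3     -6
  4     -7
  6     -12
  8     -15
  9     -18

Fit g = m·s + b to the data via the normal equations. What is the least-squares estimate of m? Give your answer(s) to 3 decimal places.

Setting ∂/∂m … = 0 gives: 211·m + 31·b = -409;  31·m + 7·b = -61.
det = 211·7 − 31² = 516.
m = ((-409)·7 − 31·(-61))/516 = -81/43; b = (211·(-61) − 31·(-409))/516 = -16/43.

m = -1.884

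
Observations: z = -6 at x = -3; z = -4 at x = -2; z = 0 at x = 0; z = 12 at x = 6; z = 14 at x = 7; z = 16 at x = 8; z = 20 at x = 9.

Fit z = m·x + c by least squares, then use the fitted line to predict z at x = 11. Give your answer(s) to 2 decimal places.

ẑ = 22.81

AᵀA·[m, c]ᵀ = Aᵀz reads: 243·m + 25·c = 504;  25·m + 7·c = 52.
(Σx·x = 243, Σx = 25, Σ1 = 7, Σx·z = 504, Σz = 52.)
Determinant 243·7 − 25² = 1076.
m = (504·7 − 25·52)/1076 = 557/269; c = (243·52 − 25·504)/1076 = 9/269.
At x = 11: ẑ = (557/269)·(11) + (9/269)·(1) = 6136/269.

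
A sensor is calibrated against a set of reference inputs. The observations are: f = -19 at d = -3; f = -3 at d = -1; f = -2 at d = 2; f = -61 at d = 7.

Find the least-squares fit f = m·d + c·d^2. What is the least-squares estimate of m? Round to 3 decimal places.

m = 1.828

Entries of AᵀA: Σd·d = 63, Σd·d^2 = 323, Σd^2·d^2 = 2499.
For Aᵀf: Σd·f = -371, Σd^2·f = -3171.
Δ = 63·2499 − 323² = 53108.
m = ((-371)·2499 − 323·(-3171))/53108 = 1428/781; c = (63·(-3171) − 323·(-371))/53108 = -19985/13277.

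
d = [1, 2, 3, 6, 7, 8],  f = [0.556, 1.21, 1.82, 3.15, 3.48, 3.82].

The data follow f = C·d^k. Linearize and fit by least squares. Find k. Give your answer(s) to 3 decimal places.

k = 0.913

Linearized form: ln f = k·ln d + ln C. From the 6 transformed points,
Σln d = 7.6089, Σ(ln d)² = 13.0084, Σln f = 3.9372, Σln d·ln f = 8.0595.
Equations: 13.0084·k + 7.6089·ln C = 8.0595;  7.6089·k + 6·ln C = 3.9372.
Slope k = (n·Σln d·ln f − Σln d·Σln f)/(n·Σ(ln d)² − (Σln d)²) = (6·8.0595 − 7.6089·3.9372)/20.1558 = 0.91287; ln C = (Σln f − k·Σln d)/n = -0.50145.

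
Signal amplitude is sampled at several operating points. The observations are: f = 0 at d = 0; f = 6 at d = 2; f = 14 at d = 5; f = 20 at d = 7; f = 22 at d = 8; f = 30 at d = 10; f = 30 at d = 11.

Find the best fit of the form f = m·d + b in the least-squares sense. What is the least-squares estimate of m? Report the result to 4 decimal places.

From the data, Σd·d = 363, Σd = 43, Σ1 = 7.
Moment sums: Σd·f = 1028, Σf = 122.
XᵀX·[m, b]ᵀ = Xᵀf becomes [[363, 43]; [43, 7]]·[m, b]ᵀ = [1028, 122]ᵀ.
det = 363·7 − 43² = 692.
m = (1028·7 − 43·122)/692 = 975/346; b = (363·122 − 43·1028)/692 = 41/346.

m = 2.8179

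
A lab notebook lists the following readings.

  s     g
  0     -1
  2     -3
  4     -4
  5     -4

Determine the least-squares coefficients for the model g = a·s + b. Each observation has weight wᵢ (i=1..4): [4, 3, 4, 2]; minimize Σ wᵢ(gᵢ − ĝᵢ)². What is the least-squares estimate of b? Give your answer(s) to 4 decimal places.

Compute the Gram sums: Σwᵢ·s·s = 126, Σwᵢ·s = 32, Σwᵢ·1 = 13.
And Σwᵢ·s·g = -122, Σwᵢ·g = -37.
Δ = 126·13 − 32² = 614.
a = ((-122)·13 − 32·(-37))/614 = -201/307; b = (126·(-37) − 32·(-122))/614 = -379/307.

b = -1.2345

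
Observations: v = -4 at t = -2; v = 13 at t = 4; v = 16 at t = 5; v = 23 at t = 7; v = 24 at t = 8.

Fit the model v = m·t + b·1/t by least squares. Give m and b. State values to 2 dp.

m = 3.24, b = -3.76

Sums needed: Σt·t = 158, Σt·1/t = 5, Σ1/t·1/t = 30461/78400.
For Mᵀv: Σt·v = 493, Σ1/t·v = 2063/140.
Normal equations: [[158, 5]; [5, 30461/78400]]·[m, b]ᵀ = [493, 2063/140]ᵀ.
Determinant 158·(30461/78400) − 5² = 1426419/39200.
m = (493·(30461/78400) − 5·(2063/140))/(1426419/39200) = 3080291/950946; b = (158·(2063/140) − 5·493)/(1426419/39200) = -1786960/475473.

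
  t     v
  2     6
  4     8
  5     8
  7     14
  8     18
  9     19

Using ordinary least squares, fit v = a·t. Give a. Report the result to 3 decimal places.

a = 2.079

From the data, Σt·t = 239.
For Mᵀv: Σt·v = 497.
MᵀM·[a]ᵀ = Mᵀv becomes [[239]]·[a]ᵀ = [497]ᵀ.
Hence a = 497 / 239 ≈ 2.0795.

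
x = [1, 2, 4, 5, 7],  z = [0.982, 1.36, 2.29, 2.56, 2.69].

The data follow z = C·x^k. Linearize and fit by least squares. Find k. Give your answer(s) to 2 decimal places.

k = 0.56

With ln zᵢ as the transformed response and ln xᵢ as the regressor:
Sums: Σln x = 5.6348, Σ(ln x)² = 8.7791, Σln z = 3.0474, Σln x·ln z = 4.8002.
Normal system: [[8.7791, 5.6348]; [5.6348, 5]]·[k, ln C]ᵀ = [4.8002, 3.0474]ᵀ.
Slope k = (n·Σln x·ln z − Σln x·Σln z)/(n·Σ(ln x)² − (Σln x)²) = (5·4.8002 − 5.6348·3.0474)/12.1448 = 0.56233; ln C = (Σln z − k·Σln x)/n = -0.02424.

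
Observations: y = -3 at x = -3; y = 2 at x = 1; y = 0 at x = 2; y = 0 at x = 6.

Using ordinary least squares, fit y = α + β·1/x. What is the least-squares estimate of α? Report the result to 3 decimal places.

Setting ∂/∂α … = 0 gives: 4·α + (4/3)·β = -1;  (4/3)·α + (25/18)·β = 3.
(Σ1 = 4, Σ1/x = 4/3, Σ1/x·1/x = 25/18, Σy = -1, Σ1/x·y = 3.)
Determinant 4·(25/18) − (4/3)² = 34/9.
α = ((-1)·(25/18) − (4/3)·3)/(34/9) = -97/68; β = (4·3 − (4/3)·(-1))/(34/9) = 60/17.

α = -1.426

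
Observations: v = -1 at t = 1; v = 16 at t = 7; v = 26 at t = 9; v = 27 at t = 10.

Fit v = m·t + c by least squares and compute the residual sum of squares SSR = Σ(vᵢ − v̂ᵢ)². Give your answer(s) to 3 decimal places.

AᵀA·[m, c]ᵀ = Aᵀv reads: 231·m + 27·c = 615;  27·m + 4·c = 68.
Eliminating c: 4·(row 1) − 27·(row 2) gives 195·m = 4·615 − 27·68 = 624, so m = 16/5.
Then c = (68 − 27·(16/5))/4 = -23/5.
Residuals: 2/5, -9/5, 9/5, -2/5; SSR = 34/5.

SSR = 6.800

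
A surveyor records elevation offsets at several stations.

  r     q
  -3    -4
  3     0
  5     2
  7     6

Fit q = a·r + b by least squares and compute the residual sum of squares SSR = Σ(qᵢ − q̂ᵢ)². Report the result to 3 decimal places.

Compute the Gram sums: Σr·r = 92, Σr = 12, Σ1 = 4.
And Σr·q = 64, Σq = 4.
So MᵀM·[a, b]ᵀ = Mᵀq: [[92, 12]; [12, 4]]·[a, b]ᵀ = [64, 4]ᵀ.
Determinant 92·4 − 12² = 224.
a = (64·4 − 12·4)/224 = 13/14; b = (92·4 − 12·64)/224 = -25/14.
Residuals: 4/7, -1, -6/7, 9/7; SSR = 26/7.

SSR = 3.714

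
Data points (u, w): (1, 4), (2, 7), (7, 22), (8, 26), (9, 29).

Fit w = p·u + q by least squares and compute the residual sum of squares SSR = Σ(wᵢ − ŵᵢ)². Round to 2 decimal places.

SSR = 0.48

Entries of MᵀM: Σu·u = 199, Σu = 27, Σ1 = 5.
For Mᵀw: Σu·w = 641, Σw = 88.
Normal equations: [[199, 27]; [27, 5]]·[p, q]ᵀ = [641, 88]ᵀ.
Determinant 199·5 − 27² = 266.
p = (641·5 − 27·88)/266 = 829/266; q = (199·88 − 27·641)/266 = 205/266.
Residuals: 15/133, -1/266, -78/133, 79/266, 24/133; SSR = 127/266.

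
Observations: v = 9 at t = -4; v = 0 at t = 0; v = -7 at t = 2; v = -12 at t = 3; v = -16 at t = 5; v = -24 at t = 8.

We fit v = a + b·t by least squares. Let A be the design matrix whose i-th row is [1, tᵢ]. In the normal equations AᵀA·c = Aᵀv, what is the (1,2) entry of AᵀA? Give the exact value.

Row 1 ↔ basis 1, column 2 ↔ basis t, so (AᵀA)_{1,2} = Σᵢ t = (1)·(-4) + (1)·(0) + (1)·(2) + (1)·(3) + (1)·(5) + (1)·(8) = 14.

14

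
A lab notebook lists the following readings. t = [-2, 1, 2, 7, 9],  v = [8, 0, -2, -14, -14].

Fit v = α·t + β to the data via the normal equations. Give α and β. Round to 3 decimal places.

α = -2.084, β = 2.685

With design matrix A, AᵀA = [[139, 17]; [17, 5]] and Aᵀv = [-244, -22]ᵀ.
Determinant 139·5 − 17² = 406.
α = ((-244)·5 − 17·(-22))/406 = -423/203; β = (139·(-22) − 17·(-244))/406 = 545/203.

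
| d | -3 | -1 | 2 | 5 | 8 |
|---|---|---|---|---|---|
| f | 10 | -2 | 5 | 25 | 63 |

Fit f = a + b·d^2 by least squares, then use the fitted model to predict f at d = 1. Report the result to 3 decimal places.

f̂ = 0.693

Compute the Gram sums: Σ1 = 5, Σd^2 = 103, Σd^2·d^2 = 4819.
And Σf = 101, Σd^2·f = 4765.
Eliminating b: 4819·(row 1) − 103·(row 2) gives 13486·a = 4819·101 − 103·4765 = -4076, so a = -2038/6743.
Then b = (4765 − 103·(-2038/6743))/4819 = 6711/6743.
At d = 1: f̂ = (-2038/6743)·(1) + (6711/6743)·(1) = 4673/6743.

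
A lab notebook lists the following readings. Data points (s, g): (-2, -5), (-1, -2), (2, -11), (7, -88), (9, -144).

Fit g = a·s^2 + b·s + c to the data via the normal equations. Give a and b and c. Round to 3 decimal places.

Entries of MᵀM: Σs^2·s^2 = 8995, Σs^2·s = 1071, Σs^2 = 139, Σs·s = 139, Σs = 15, Σ1 = 5.
Moment sums: Σs^2·g = -16042, Σs·g = -1922, Σg = -250.
Normal equations: [[8995, 1071, 139]; [1071, 139, 15]; [139, 15, 5]]·[a, b, c]ᵀ = [-16042, -1922, -250]ᵀ.
Inverting the 3×3 Gram matrix, [a, b, c]ᵀ = [-13775/8528, -10489/8528, -2997/2132]ᵀ.

a = -1.615, b = -1.230, c = -1.406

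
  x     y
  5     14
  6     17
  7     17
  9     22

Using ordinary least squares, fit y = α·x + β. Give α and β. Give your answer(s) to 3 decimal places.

α = 1.886, β = 4.771

The normal equations are: 191·α + 27·β = 489;  27·α + 4·β = 70.
Δ = 191·4 − 27² = 35.
α = (489·4 − 27·70)/35 = 66/35; β = (191·70 − 27·489)/35 = 167/35.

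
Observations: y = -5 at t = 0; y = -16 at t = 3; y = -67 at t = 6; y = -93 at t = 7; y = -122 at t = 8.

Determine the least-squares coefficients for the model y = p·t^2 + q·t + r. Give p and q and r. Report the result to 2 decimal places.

p = -2.18, q = 2.72, r = -4.89

Setting ∂/∂p … = 0 gives: 7874·p + 1098·q + 158·r = -14921;  1098·p + 158·q + 24·r = -2077;  158·p + 24·q + 5·r = -303.
(Σt^2·t^2 = 7874, Σt^2·t = 1098, Σt^2 = 158, Σt·t = 158, Σt = 24, Σ1 = 5, Σt^2·y = -14921, Σt·y = -2077, Σy = -303.)
Solving the 3×3 system (Gaussian elimination) gives p = -679/312, q = 283/104, r = -763/156.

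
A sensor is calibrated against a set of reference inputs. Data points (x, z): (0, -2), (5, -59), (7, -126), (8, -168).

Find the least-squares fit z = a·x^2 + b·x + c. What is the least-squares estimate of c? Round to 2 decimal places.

The normal system MᵀM·[a, b, c]ᵀ = Mᵀz is [[7122, 980, 138]; [980, 138, 20]; [138, 20, 4]]·[a, b, c]ᵀ = [-18401, -2521, -355]ᵀ.
Row-reducing yields a = -17493/5618, b = 23209/5618, c = -5567/2809.

c = -1.98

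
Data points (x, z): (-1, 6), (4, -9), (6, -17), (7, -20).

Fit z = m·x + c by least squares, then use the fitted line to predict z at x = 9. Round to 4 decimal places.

ẑ = -26.3158

Sums needed: Σx·x = 102, Σx = 16, Σ1 = 4.
Right-hand side: Σx·z = -284, Σz = -40.
Normal equations: [[102, 16]; [16, 4]]·[m, c]ᵀ = [-284, -40]ᵀ.
det = 102·4 − 16² = 152.
m = ((-284)·4 − 16·(-40))/152 = -62/19; c = (102·(-40) − 16·(-284))/152 = 58/19.
At x = 9: ẑ = (-62/19)·(9) + (58/19)·(1) = -500/19.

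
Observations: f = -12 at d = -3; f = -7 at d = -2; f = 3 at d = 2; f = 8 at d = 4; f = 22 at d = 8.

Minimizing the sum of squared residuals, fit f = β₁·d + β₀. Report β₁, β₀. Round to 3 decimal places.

β₁ = 2.955, β₀ = -2.520

AᵀA·[β₁, β₀]ᵀ = Aᵀf reads: 97·β₁ + 9·β₀ = 264;  9·β₁ + 5·β₀ = 14.
(Σd·d = 97, Σd = 9, Σ1 = 5, Σd·f = 264, Σf = 14.)
Eliminating β₀: 5·(row 1) − 9·(row 2) gives 404·β₁ = 5·264 − 9·14 = 1194, so β₁ = 597/202.
Then β₀ = (14 − 9·(597/202))/5 = -509/202.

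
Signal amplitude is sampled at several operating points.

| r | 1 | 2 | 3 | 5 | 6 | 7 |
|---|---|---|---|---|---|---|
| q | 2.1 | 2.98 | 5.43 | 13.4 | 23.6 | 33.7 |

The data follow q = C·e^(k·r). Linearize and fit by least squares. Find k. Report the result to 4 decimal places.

Let Y = ln q. Fitting Y = k·r + ln C by least squares:
Σr = 24.0000, Σ(r)² = 124.0000, Σln q = 12.7998, Σr·ln q = 64.5678.
Equations: 124.0000·k + 24.0000·ln C = 64.5678;  24.0000·k + 6·ln C = 12.7998.
Δ = 124.0000·6 − (24.0000)² = 168.0000; k = (64.5678·6 − 24.0000·12.7998)/168.0000 = 0.47745, ln C = (124.0000·12.7998 − 24.0000·64.5678)/168.0000 = 0.22349.

k = 0.4775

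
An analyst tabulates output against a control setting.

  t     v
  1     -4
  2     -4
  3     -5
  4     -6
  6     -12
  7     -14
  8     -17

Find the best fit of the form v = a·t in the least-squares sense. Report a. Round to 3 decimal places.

Sums needed: Σt·t = 179.
Moment sums: Σt·v = -357.
Hence a = -357 / 179 ≈ -1.99441.

a = -1.994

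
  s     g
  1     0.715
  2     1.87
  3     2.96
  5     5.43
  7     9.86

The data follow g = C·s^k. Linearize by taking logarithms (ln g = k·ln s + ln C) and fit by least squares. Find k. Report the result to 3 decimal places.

Let Y = ln g. Fitting Y = k·ln s + ln C by least squares:
Over the data: Σln s = 5.3471, Σ(ln s)² = 8.0643, Σln g = 5.3561, Σln s·ln g = 8.8023.
Normal system: [[8.0643, 5.3471]; [5.3471, 5]]·[k, ln C]ᵀ = [8.8023, 5.3561]ᵀ.
Solving (det = 11.7297): k = 1.31052, ln C = -0.33029.

k = 1.311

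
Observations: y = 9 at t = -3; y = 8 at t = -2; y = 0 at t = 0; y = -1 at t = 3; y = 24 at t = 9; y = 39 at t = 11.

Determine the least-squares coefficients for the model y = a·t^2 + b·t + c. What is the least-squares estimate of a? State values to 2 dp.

Normal-equation sums: Σt^2·t^2 = 21380, Σt^2·t = 2052, Σt^2 = 224, Σt·t = 224, Σt = 18, Σ1 = 6.
And Σt^2·y = 6767, Σt·y = 599, Σy = 79.
Inverting the 3×3 Gram matrix, [a, b, c]ᵀ = [44833/92564, -417079/231410, 56861/115705]ᵀ.

a = 0.48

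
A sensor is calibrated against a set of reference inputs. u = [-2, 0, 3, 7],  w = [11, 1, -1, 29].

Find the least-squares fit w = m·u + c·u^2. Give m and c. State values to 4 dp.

m = -3.4587, c = 1.0841

Compute the Gram sums: Σu·u = 62, Σu·u^2 = 362, Σu^2·u^2 = 2498.
Moment sums: Σu·w = 178, Σu^2·w = 1456.
Normal equations: [[62, 362]; [362, 2498]]·[m, c]ᵀ = [178, 1456]ᵀ.
Eliminating c: 2498·(row 1) − 362·(row 2) gives 23832·m = 2498·178 − 362·1456 = -82428, so m = -6869/1986.
Then c = (1456 − 362·(-6869/1986))/2498 = 2153/1986.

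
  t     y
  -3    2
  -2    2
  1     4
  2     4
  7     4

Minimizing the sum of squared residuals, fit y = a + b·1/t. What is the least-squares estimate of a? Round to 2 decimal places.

Compute the Gram sums: Σ1 = 5, Σ1/t = 17/21, Σ1/t·1/t = 1439/882.
Moment sums: Σy = 16, Σ1/t·y = 103/21.
Normal equations: [[5, 17/21]; [17/21, 1439/882]]·[a, b]ᵀ = [16, 103/21]ᵀ.
det = 5·(1439/882) − (17/21)² = 6617/882.
a = (16·(1439/882) − (17/21)·(103/21))/(6617/882) = 19522/6617; b = (5·(103/21) − (17/21)·16)/(6617/882) = 10206/6617.

a = 2.95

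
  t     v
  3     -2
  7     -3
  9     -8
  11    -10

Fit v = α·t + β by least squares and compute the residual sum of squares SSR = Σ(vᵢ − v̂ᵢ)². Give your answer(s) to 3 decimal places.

SSR = 6.686

Setting ∂/∂α … = 0 gives: 260·α + 30·β = -209;  30·α + 4·β = -23.
Δ = 260·4 − 30² = 140.
α = ((-209)·4 − 30·(-23))/140 = -73/70; β = (260·(-23) − 30·(-209))/140 = 29/14.
Residuals: -33/35, 78/35, -24/35, -3/5; SSR = 234/35.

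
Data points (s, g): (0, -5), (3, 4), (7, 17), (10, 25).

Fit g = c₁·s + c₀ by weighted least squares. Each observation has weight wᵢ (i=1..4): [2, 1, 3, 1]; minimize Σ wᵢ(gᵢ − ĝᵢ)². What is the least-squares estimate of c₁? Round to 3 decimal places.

Forming MᵀWM = [[256, 34]; [34, 7]] and MᵀWg = [619, 70]ᵀ gives MᵀWM·[c₁, c₀]ᵀ = MᵀWg.
Determinant 256·7 − 34² = 636.
c₁ = (619·7 − 34·70)/636 = 651/212; c₀ = (256·70 − 34·619)/636 = -521/106.

c₁ = 3.071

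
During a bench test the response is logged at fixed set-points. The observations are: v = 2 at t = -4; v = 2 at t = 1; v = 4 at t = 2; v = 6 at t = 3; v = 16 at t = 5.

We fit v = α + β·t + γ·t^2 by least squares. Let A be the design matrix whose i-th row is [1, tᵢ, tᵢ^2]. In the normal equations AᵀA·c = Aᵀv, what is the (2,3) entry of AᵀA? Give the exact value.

Row 2 ↔ basis t, column 3 ↔ basis t^2, so (AᵀA)_{2,3} = Σᵢ (t)·(t^2) = (-4)·(16) + (1)·(1) + (2)·(4) + (3)·(9) + (5)·(25) = 97.

97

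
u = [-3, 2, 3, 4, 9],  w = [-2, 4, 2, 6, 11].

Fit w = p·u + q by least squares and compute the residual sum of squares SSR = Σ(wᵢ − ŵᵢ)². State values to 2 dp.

SSR = 6.31

Sums needed: Σu·u = 119, Σu = 15, Σ1 = 5.
For Xᵀw: Σu·w = 143, Σw = 21.
XᵀX·[p, q]ᵀ = Xᵀw becomes [[119, 15]; [15, 5]]·[p, q]ᵀ = [143, 21]ᵀ.
Determinant 119·5 − 15² = 370.
p = (143·5 − 15·21)/370 = 40/37; q = (119·21 − 15·143)/370 = 177/185.
Residuals: 53/185, 163/185, -11/5, 133/185, 58/185; SSR = 1168/185.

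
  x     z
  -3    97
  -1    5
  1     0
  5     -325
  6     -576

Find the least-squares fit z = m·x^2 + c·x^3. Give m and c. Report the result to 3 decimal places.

m = 1.869, c = -2.977

Compute the Gram sums: Σx^2·x^2 = 2004, Σx^2·x^3 = 10658, Σx^3·x^3 = 63012.
For Aᵀz: Σx^2·z = -27983, Σx^3·z = -167665.
So AᵀA·[m, c]ᵀ = Aᵀz: [[2004, 10658]; [10658, 63012]]·[m, c]ᵀ = [-27983, -167665]ᵀ.
Eliminating c: 63012·(row 1) − 10658·(row 2) gives 12683084·m = 63012·(-27983) − 10658·(-167665) = 23708774, so m = 11854387/6341542.
Then c = ((-167665) − 10658·(11854387/6341542))/63012 = -18878923/6341542.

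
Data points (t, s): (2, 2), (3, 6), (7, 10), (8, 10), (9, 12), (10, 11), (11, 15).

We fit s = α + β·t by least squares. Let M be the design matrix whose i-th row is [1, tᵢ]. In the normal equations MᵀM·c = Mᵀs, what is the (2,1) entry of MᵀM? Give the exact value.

50

Row 2 ↔ basis t, column 1 ↔ basis 1, so (MᵀM)_{2,1} = Σᵢ t = (2)·(1) + (3)·(1) + (7)·(1) + (8)·(1) + (9)·(1) + (10)·(1) + (11)·(1) = 50.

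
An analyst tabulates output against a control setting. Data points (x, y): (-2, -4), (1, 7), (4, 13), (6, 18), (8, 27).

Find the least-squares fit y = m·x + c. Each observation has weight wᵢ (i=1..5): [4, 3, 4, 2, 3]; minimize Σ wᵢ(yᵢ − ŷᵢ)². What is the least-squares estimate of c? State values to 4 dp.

c = 2.2444

Sums needed: Σwᵢ·x·x = 347, Σwᵢ·x = 47, Σwᵢ·1 = 16.
Moment sums: Σwᵢ·x·y = 1125, Σwᵢ·y = 174.
AᵀWA·[m, c]ᵀ = AᵀWy becomes [[347, 47]; [47, 16]]·[m, c]ᵀ = [1125, 174]ᵀ.
Eliminating c: 16·(row 1) − 47·(row 2) gives 3343·m = 16·1125 − 47·174 = 9822, so m = 9822/3343.
Then c = (174 − 47·(9822/3343))/16 = 7503/3343.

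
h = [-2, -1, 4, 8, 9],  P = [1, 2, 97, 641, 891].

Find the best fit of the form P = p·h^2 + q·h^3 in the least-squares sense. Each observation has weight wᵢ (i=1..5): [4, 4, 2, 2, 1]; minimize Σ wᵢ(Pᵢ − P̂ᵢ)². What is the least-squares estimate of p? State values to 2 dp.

Normal-equation sums: Σwᵢ·h^2·h^2 = 15333, Σwᵢ·h^2·h^3 = 126501, Σwᵢ·h^3·h^3 = 1064181.
For MᵀWP: Σwᵢ·h^2·P = 157347, Σwᵢ·h^3·P = 1318299.
Eliminating q: 1064181·(row 1) − 126501·(row 2) gives 314584272·p = 1064181·157347 − 126501·1318299 = 679546008, so p = 9438139/4369226.
Then q = (1318299 − 126501·(9438139/4369226))/1064181 = 4290635/4369226.

p = 2.16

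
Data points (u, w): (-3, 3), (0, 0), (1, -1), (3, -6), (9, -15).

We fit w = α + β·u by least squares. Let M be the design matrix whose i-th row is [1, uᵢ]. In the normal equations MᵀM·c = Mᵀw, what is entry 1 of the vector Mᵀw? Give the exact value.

-19

Entry 1 ↔ basis 1, so (Mᵀw)_{1} = Σᵢ wᵢ = (1)·(3) + (1)·(0) + (1)·(-1) + (1)·(-6) + (1)·(-15) = -19.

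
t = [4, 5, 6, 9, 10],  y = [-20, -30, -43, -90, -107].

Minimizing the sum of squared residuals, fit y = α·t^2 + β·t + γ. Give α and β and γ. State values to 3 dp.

From the data, Σt^2·t^2 = 18738, Σt^2·t = 2134, Σt^2 = 258, Σt·t = 258, Σt = 34, Σ1 = 5.
For Xᵀy: Σt^2·y = -20608, Σt·y = -2368, Σy = -290.
Inverting the 3×3 Gram matrix, [α, β, γ]ᵀ = [-293/406, -1849/406, 296/29]ᵀ.

α = -0.722, β = -4.554, γ = 10.207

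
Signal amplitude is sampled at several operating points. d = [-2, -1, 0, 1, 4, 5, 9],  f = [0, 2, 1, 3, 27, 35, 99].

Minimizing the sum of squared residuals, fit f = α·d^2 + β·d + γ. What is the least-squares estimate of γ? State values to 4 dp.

XᵀX·[α, β, γ]ᵀ = Xᵀf reads: 7460·α + 910·β + 128·γ = 9331;  910·α + 128·β + 16·γ = 1175;  128·α + 16·β + 7·γ = 167.
(Σd^2·d^2 = 7460, Σd^2·d = 910, Σd^2 = 128, Σd·d = 128, Σd = 16, Σ1 = 7, Σd^2·f = 9331, Σd·f = 1175, Σf = 167.)
Inverting the 3×3 Gram matrix, [α, β, γ]ᵀ = [14021/14474, 30899/14474, 9149/7237]ᵀ.

γ = 1.2642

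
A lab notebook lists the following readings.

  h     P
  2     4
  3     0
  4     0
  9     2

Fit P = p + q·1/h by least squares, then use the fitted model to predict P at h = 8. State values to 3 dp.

P̂ = 0.557

The normal system AᵀA·[p, q]ᵀ = AᵀP is [[4, 43/36]; [43/36, 565/1296]]·[p, q]ᵀ = [6, 20/9]ᵀ.
Determinant 4·(565/1296) − (43/36)² = 137/432.
p = (6·(565/1296) − (43/36)·(20/9))/(137/432) = -50/411; q = (4·(20/9) − (43/36)·6)/(137/432) = 744/137.
At h = 8: P̂ = (-50/411)·(1) + (744/137)·(1/8) = 229/411.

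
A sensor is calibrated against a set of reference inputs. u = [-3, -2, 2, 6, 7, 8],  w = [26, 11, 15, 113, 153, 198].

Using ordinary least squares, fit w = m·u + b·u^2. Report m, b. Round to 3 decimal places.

With design matrix X, XᵀX = [[166, 1044]; [1044, 7906]] and Xᵀw = [3263, 24575]ᵀ.
Eliminating b: 7906·(row 1) − 1044·(row 2) gives 222460·m = 7906·3263 − 1044·24575 = 140978, so m = 70489/111230.
Then b = (24575 − 1044·(70489/111230))/7906 = 336439/111230.

m = 0.634, b = 3.025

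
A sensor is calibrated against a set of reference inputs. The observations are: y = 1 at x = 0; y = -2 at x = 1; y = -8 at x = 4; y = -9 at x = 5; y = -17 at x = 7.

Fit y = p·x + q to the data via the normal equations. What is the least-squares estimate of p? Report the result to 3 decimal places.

p = -2.380

Sums needed: Σx·x = 91, Σx = 17, Σ1 = 5.
For Mᵀy: Σx·y = -198, Σy = -35.
MᵀM·[p, q]ᵀ = Mᵀy becomes [[91, 17]; [17, 5]]·[p, q]ᵀ = [-198, -35]ᵀ.
Δ = 91·5 − 17² = 166.
p = ((-198)·5 − 17·(-35))/166 = -395/166; q = (91·(-35) − 17·(-198))/166 = 181/166.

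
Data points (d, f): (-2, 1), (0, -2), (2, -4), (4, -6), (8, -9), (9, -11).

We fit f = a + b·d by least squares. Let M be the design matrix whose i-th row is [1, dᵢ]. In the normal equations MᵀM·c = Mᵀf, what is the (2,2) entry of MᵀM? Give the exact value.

169

Row 2 ↔ basis d, column 2 ↔ basis d, so (MᵀM)_{2,2} = Σᵢ (d)·(d) = (-2)·(-2) + (0)·(0) + (2)·(2) + (4)·(4) + (8)·(8) + (9)·(9) = 169.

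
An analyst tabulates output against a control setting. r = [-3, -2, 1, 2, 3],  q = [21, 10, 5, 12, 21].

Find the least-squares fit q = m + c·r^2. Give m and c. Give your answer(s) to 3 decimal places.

The normal equations are: 5·m + 27·c = 69;  27·m + 195·c = 471.
(Σ1 = 5, Σr^2 = 27, Σr^2·r^2 = 195, Σq = 69, Σr^2·q = 471.)
det = 5·195 − 27² = 246.
m = (69·195 − 27·471)/246 = 3; c = (5·471 − 27·69)/246 = 2.

m = 3.000, c = 2.000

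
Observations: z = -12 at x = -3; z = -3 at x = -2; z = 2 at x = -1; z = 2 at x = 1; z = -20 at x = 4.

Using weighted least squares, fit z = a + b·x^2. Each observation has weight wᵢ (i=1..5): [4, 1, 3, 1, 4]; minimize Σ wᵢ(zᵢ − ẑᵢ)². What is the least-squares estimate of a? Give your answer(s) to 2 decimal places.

The normal equations are: 13·a + 108·b = -123;  108·a + 1368·b = -1716.
Eliminating b: 1368·(row 1) − 108·(row 2) gives 6120·a = 1368·(-123) − 108·(-1716) = 17064, so a = 237/85.
Then b = ((-1716) − 108·(237/85))/1368 = -376/255.

a = 2.79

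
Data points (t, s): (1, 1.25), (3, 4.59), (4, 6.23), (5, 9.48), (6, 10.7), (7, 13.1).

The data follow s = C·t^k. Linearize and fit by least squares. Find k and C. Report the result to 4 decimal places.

k = 1.2143, C = 1.2333

Taking logs, ln s = k·ln t + ln C, so regress ln s on ln t.
AᵀA = [[12.7160, 7.8320]; [7.8320, 6]], rhs = [17.0831, 10.7684]ᵀ  (here Σln t = 7.8320, Σ(ln t)² = 12.7160, Σln s = 10.7684, Σln t·ln s = 17.0831).
Solving (det = 14.9557): k = 1.21426, ln C = 0.20972, so C = exp(0.20972) = 1.23334.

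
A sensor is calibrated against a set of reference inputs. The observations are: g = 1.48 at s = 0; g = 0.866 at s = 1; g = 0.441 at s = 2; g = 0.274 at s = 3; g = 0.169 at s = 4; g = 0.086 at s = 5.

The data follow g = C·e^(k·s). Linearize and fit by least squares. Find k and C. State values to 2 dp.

Let Y = ln g. Fitting Y = k·s + ln C by least squares:
AᵀA = [[55.0000, 15.0000]; [15.0000, 6]], rhs = [-25.0436, -6.0964]ᵀ  (here Σs = 15.0000, Σ(s)² = 55.0000, Σln g = -6.0964, Σs·ln g = -25.0436).
Slope k = (n·Σs·ln g − Σs·Σln g)/(n·Σ(s)² − (Σs)²) = (6·-25.0436 − 15.0000·-6.0964)/105.0000 = -0.56015; ln C = (Σln g − k·Σs)/n = 0.38429, so C = exp(0.38429) = 1.46858.

k = -0.56, C = 1.47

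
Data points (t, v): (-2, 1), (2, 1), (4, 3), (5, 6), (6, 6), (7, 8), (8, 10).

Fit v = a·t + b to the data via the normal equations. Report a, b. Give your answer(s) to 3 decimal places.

Compute the Gram sums: Σt·t = 198, Σt = 30, Σ1 = 7.
For Mᵀv: Σt·v = 214, Σv = 35.
Normal equations: [[198, 30]; [30, 7]]·[a, b]ᵀ = [214, 35]ᵀ.
Eliminating b: 7·(row 1) − 30·(row 2) gives 486·a = 7·214 − 30·35 = 448, so a = 224/243.
Then b = (35 − 30·(224/243))/7 = 85/81.

a = 0.922, b = 1.049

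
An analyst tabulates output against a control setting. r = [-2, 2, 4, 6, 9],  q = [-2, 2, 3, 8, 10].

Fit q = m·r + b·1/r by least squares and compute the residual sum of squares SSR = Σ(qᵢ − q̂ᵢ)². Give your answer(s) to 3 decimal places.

From the data, Σr·r = 141, Σr·1/r = 5, Σ1/r·1/r = 781/1296.
And Σr·q = 158, Σ1/r·q = 187/36.
Eliminating b: (781/1296)·(row 1) − 5·(row 2) gives (25907/432)·m = (781/1296)·158 − 5·(187/36) = 44869/648, so m = 89738/77721.
Then b = ((187/36) − 5·(89738/77721))/(781/1296) = -24876/25907.
Residuals: -13280/77721, 13280/77721, -107132/77721, 31926/25907, -7380/25907; SSR = 276548/77721.

SSR = 3.558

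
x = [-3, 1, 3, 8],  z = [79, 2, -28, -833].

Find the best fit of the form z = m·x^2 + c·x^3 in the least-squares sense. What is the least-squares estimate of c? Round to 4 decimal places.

With design matrix M, MᵀM = [[4259, 32769]; [32769, 263603]] and Mᵀz = [-52851, -429383]ᵀ.
Eliminating c: 263603·(row 1) − 32769·(row 2) gives 48877816·m = 263603·(-52851) − 32769·(-429383) = 138769374, so m = 69384687/24438908.
Then c = ((-429383) − 32769·(69384687/24438908))/263603 = -48433889/24438908.

c = -1.9818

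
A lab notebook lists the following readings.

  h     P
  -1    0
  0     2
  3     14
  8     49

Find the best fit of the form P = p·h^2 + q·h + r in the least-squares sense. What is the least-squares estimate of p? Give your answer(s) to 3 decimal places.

p = 0.390

The normal system XᵀX·[p, q, r]ᵀ = XᵀP is [[4178, 538, 74]; [538, 74, 10]; [74, 10, 4]]·[p, q, r]ᵀ = [3262, 434, 65]ᵀ.
Inverting the 3×3 Gram matrix, [p, q, r]ᵀ = [141/362, 495/181, 799/362]ᵀ.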